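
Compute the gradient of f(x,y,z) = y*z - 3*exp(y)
(0, z - 3*exp(y), y)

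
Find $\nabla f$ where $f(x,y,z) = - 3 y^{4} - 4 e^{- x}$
(4*exp(-x), -12*y**3, 0)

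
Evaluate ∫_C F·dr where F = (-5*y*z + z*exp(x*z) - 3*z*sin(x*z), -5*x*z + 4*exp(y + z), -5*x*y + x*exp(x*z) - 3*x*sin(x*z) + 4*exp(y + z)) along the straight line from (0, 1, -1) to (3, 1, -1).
3*cos(3) + exp(-3) + 11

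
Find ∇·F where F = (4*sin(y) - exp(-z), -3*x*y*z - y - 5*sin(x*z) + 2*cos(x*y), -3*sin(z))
-3*x*z - 2*x*sin(x*y) - 3*cos(z) - 1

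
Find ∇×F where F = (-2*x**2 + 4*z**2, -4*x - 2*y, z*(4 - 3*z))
(0, 8*z, -4)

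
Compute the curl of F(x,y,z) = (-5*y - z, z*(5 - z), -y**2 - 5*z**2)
(-2*y + 2*z - 5, -1, 5)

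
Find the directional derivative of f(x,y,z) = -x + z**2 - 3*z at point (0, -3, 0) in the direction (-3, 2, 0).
3*sqrt(13)/13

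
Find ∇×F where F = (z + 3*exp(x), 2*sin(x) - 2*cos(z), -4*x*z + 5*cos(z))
(-2*sin(z), 4*z + 1, 2*cos(x))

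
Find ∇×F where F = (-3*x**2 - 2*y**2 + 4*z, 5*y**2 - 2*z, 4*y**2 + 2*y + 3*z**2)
(8*y + 4, 4, 4*y)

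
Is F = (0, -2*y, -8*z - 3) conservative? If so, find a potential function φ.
Yes, F is conservative. φ = -y**2 - 4*z**2 - 3*z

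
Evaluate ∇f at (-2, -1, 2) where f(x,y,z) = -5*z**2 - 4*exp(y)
(0, -4*exp(-1), -20)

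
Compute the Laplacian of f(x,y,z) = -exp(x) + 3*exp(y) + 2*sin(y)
-exp(x) + 3*exp(y) - 2*sin(y)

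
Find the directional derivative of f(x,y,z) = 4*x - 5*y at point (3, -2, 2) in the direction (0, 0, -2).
0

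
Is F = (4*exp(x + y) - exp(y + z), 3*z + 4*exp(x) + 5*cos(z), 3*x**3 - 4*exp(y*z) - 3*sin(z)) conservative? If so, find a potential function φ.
No, ∇×F = (-4*z*exp(y*z) + 5*sin(z) - 3, -9*x**2 - exp(y + z), 4*exp(x) - 4*exp(x + y) + exp(y + z)) ≠ 0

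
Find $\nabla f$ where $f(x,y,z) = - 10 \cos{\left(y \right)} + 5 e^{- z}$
(0, 10*sin(y), -5*exp(-z))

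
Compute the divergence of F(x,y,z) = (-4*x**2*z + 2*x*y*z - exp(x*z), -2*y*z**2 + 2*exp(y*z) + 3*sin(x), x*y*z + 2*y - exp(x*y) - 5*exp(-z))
x*y - 8*x*z + 2*y*z - 2*z**2 - z*exp(x*z) + 2*z*exp(y*z) + 5*exp(-z)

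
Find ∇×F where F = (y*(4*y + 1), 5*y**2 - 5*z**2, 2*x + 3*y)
(10*z + 3, -2, -8*y - 1)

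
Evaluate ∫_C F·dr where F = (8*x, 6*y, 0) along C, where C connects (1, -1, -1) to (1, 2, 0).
9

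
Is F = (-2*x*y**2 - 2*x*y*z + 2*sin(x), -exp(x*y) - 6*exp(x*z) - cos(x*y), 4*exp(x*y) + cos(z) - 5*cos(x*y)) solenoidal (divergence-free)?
No, ∇·F = -x*exp(x*y) + x*sin(x*y) - 2*y**2 - 2*y*z - sin(z) + 2*cos(x)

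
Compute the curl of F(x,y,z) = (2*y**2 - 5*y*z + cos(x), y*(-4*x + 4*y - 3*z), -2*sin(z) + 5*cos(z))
(3*y, -5*y, -8*y + 5*z)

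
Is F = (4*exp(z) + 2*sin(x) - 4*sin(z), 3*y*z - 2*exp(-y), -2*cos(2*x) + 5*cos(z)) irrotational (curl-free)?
No, ∇×F = (-3*y, 4*exp(z) - 4*sin(2*x) - 4*cos(z), 0)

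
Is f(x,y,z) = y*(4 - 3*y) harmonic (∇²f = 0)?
No, ∇²f = -6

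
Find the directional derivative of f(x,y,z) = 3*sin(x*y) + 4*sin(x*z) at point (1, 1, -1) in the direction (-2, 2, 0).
2*sqrt(2)*cos(1)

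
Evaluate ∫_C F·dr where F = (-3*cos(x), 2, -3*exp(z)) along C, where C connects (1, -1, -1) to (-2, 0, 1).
-3*E + 3*exp(-1) + 2 + 3*sin(1) + 3*sin(2)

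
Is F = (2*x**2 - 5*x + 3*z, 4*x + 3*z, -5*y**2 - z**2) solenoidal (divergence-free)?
No, ∇·F = 4*x - 2*z - 5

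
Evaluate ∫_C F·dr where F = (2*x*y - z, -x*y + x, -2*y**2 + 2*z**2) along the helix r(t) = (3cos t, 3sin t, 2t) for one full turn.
pi*(-117 + 128*pi**2)/3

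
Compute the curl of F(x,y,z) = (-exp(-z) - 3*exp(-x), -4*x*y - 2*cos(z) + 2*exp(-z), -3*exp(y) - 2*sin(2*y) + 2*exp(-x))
(-3*exp(y) - 2*sin(z) - 4*cos(2*y) + 2*exp(-z), exp(-z) + 2*exp(-x), -4*y)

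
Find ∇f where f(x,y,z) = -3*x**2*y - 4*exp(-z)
(-6*x*y, -3*x**2, 4*exp(-z))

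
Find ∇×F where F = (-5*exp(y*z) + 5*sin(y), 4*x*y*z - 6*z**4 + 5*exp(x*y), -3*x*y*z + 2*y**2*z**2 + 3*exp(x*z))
(-4*x*y - 3*x*z + 4*y*z**2 + 24*z**3, 3*y*z - 5*y*exp(y*z) - 3*z*exp(x*z), 4*y*z + 5*y*exp(x*y) + 5*z*exp(y*z) - 5*cos(y))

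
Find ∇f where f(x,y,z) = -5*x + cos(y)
(-5, -sin(y), 0)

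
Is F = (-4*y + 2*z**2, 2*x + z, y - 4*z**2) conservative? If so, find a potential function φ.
No, ∇×F = (0, 4*z, 6) ≠ 0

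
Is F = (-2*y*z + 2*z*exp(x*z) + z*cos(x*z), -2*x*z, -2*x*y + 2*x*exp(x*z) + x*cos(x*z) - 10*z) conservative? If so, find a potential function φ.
Yes, F is conservative. φ = -2*x*y*z - 5*z**2 + 2*exp(x*z) + sin(x*z)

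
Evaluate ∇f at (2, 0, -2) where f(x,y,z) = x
(1, 0, 0)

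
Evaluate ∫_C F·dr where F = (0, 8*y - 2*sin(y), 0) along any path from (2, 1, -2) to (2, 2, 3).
-2*cos(1) + 2*cos(2) + 12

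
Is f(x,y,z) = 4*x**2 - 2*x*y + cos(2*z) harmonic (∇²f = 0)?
No, ∇²f = 8 - 4*cos(2*z)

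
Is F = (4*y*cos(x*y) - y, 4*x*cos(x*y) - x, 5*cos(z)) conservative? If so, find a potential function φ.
Yes, F is conservative. φ = -x*y + 5*sin(z) + 4*sin(x*y)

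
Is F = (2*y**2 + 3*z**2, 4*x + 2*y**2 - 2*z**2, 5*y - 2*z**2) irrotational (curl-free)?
No, ∇×F = (4*z + 5, 6*z, 4 - 4*y)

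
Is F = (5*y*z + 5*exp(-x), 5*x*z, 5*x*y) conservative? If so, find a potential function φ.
Yes, F is conservative. φ = 5*x*y*z - 5*exp(-x)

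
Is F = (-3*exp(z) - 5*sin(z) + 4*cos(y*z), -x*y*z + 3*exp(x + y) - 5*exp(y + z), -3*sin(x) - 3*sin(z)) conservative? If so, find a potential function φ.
No, ∇×F = (x*y + 5*exp(y + z), -4*y*sin(y*z) - 3*exp(z) + 3*cos(x) - 5*cos(z), -y*z + 4*z*sin(y*z) + 3*exp(x + y)) ≠ 0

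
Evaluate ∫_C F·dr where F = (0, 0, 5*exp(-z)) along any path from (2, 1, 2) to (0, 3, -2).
-10*sinh(2)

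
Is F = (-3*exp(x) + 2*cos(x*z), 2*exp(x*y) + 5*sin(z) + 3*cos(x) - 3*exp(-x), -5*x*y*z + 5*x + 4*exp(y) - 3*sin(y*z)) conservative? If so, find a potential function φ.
No, ∇×F = (-5*x*z - 3*z*cos(y*z) + 4*exp(y) - 5*cos(z), -2*x*sin(x*z) + 5*y*z - 5, 2*y*exp(x*y) - 3*sin(x) + 3*exp(-x)) ≠ 0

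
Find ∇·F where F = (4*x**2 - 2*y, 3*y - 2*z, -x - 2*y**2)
8*x + 3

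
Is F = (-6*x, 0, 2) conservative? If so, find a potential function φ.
Yes, F is conservative. φ = -3*x**2 + 2*z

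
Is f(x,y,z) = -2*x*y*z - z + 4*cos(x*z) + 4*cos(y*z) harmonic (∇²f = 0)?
No, ∇²f = -4*x**2*cos(x*z) - 4*y**2*cos(y*z) - 4*z**2*cos(x*z) - 4*z**2*cos(y*z)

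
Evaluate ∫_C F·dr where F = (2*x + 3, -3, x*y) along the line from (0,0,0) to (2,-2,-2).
56/3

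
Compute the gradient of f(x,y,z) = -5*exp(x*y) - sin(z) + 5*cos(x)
(-5*y*exp(x*y) - 5*sin(x), -5*x*exp(x*y), -cos(z))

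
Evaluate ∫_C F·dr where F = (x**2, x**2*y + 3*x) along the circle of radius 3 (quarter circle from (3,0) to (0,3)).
45/4 + 27*pi/4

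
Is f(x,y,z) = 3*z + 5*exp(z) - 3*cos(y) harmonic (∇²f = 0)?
No, ∇²f = 5*exp(z) + 3*cos(y)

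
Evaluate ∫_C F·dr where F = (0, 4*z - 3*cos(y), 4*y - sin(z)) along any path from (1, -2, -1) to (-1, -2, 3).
-32 + cos(3) - cos(1)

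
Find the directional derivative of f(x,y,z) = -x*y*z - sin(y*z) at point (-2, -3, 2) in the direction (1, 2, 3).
sqrt(14)*(-4 + 5*cos(6))/14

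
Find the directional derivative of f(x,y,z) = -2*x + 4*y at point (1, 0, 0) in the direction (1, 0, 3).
-sqrt(10)/5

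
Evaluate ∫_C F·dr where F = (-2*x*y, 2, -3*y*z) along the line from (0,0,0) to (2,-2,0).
4/3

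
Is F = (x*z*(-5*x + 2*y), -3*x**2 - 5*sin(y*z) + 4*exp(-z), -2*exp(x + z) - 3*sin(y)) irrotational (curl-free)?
No, ∇×F = (5*y*cos(y*z) - 3*cos(y) + 4*exp(-z), -x*(5*x - 2*y) + 2*exp(x + z), 2*x*(-z - 3))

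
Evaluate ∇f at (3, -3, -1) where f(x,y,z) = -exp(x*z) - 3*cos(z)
(exp(-3), 0, -3*sin(1) - 3*exp(-3))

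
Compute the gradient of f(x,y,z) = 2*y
(0, 2, 0)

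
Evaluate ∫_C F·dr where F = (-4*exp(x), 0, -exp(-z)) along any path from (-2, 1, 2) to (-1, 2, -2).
(-4*E + 3 + exp(4))*exp(-2)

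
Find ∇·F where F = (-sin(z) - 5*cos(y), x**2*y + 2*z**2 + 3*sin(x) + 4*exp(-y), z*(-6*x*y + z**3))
x**2 - 6*x*y + 4*z**3 - 4*exp(-y)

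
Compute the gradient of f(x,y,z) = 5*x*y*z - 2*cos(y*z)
(5*y*z, z*(5*x + 2*sin(y*z)), y*(5*x + 2*sin(y*z)))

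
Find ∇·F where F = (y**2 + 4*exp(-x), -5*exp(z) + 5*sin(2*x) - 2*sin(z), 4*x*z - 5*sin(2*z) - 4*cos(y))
4*x - 10*cos(2*z) - 4*exp(-x)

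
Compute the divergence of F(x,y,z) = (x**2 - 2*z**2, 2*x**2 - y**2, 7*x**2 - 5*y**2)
2*x - 2*y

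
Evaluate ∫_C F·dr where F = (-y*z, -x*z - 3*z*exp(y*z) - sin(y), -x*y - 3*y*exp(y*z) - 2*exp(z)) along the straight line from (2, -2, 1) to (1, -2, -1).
-6*sinh(2) - 6 + 4*sinh(1)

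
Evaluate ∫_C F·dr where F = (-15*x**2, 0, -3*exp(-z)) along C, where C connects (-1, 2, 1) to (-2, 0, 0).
38 - 3*exp(-1)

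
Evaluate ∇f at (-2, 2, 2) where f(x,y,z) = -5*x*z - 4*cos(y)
(-10, 4*sin(2), 10)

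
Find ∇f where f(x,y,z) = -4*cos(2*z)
(0, 0, 8*sin(2*z))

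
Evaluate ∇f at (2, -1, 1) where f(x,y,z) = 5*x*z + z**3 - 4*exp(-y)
(5, 4*E, 13)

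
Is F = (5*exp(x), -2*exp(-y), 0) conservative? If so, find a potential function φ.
Yes, F is conservative. φ = 5*exp(x) + 2*exp(-y)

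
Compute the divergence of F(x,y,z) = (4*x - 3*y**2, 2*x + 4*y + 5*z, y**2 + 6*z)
14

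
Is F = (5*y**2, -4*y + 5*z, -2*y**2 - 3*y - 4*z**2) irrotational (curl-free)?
No, ∇×F = (-4*y - 8, 0, -10*y)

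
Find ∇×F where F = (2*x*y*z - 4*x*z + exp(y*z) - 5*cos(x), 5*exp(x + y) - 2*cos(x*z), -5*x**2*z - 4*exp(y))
(-2*x*sin(x*z) - 4*exp(y), 2*x*y + 10*x*z - 4*x + y*exp(y*z), -2*x*z - z*exp(y*z) + 2*z*sin(x*z) + 5*exp(x + y))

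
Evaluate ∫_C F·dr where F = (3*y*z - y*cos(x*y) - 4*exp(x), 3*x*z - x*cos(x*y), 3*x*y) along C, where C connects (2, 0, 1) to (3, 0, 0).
4*(1 - E)*exp(2)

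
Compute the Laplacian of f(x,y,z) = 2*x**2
4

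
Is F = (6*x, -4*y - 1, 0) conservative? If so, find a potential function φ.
Yes, F is conservative. φ = 3*x**2 - 2*y**2 - y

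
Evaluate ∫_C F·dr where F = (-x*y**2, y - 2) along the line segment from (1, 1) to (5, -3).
-80/3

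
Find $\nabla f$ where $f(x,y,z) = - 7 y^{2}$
(0, -14*y, 0)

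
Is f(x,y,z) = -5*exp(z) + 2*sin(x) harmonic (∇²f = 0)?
No, ∇²f = -5*exp(z) - 2*sin(x)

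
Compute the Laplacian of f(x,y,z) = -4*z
0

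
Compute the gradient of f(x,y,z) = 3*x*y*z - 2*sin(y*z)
(3*y*z, z*(3*x - 2*cos(y*z)), y*(3*x - 2*cos(y*z)))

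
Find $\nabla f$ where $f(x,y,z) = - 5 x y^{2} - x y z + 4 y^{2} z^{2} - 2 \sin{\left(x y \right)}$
(-y*(5*y + z + 2*cos(x*y)), -10*x*y - x*z - 2*x*cos(x*y) + 8*y*z**2, y*(-x + 8*y*z))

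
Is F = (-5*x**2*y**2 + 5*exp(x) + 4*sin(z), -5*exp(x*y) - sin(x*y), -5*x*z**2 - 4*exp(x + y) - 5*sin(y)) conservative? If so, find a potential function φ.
No, ∇×F = (-4*exp(x + y) - 5*cos(y), 5*z**2 + 4*exp(x + y) + 4*cos(z), y*(10*x**2 - 5*exp(x*y) - cos(x*y))) ≠ 0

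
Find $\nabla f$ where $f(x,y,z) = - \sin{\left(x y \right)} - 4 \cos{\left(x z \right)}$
(-y*cos(x*y) + 4*z*sin(x*z), -x*cos(x*y), 4*x*sin(x*z))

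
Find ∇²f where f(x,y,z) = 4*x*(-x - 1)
-8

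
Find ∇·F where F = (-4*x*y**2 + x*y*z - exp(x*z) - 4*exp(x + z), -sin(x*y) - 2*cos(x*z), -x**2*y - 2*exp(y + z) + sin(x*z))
-x*cos(x*y) + x*cos(x*z) - 4*y**2 + y*z - z*exp(x*z) - 4*exp(x + z) - 2*exp(y + z)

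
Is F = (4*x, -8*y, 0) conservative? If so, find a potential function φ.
Yes, F is conservative. φ = 2*x**2 - 4*y**2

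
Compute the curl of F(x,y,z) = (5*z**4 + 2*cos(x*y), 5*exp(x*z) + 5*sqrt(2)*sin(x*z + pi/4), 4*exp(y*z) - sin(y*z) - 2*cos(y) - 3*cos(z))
(-5*x*exp(x*z) - 5*sqrt(2)*x*cos(x*z + pi/4) + 4*z*exp(y*z) - z*cos(y*z) + 2*sin(y), 20*z**3, 2*x*sin(x*y) + 5*z*exp(x*z) + 5*sqrt(2)*z*cos(x*z + pi/4))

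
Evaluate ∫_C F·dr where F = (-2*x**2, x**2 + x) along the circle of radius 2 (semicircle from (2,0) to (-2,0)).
2*pi + 32/3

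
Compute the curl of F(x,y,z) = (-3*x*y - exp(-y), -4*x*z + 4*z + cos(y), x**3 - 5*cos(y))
(4*x + 5*sin(y) - 4, -3*x**2, 3*x - 4*z - exp(-y))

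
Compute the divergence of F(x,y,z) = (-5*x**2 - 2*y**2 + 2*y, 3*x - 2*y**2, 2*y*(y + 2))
-10*x - 4*y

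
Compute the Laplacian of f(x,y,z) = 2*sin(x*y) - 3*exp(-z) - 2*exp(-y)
-2*x**2*sin(x*y) - 2*y**2*sin(x*y) - 3*exp(-z) - 2*exp(-y)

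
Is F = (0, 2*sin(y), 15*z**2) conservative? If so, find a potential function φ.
Yes, F is conservative. φ = 5*z**3 - 2*cos(y)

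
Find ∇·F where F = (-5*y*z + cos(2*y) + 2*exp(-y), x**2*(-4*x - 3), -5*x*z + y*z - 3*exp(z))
-5*x + y - 3*exp(z)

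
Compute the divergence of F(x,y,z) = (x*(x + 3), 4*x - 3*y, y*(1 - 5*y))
2*x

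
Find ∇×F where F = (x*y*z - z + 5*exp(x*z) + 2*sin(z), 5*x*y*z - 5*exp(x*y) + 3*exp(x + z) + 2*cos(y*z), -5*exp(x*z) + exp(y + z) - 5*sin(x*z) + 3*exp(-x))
(-5*x*y + 2*y*sin(y*z) - 3*exp(x + z) + exp(y + z), x*y + 5*x*exp(x*z) + 5*z*exp(x*z) + 5*z*cos(x*z) + 2*cos(z) - 1 + 3*exp(-x), -x*z + 5*y*z - 5*y*exp(x*y) + 3*exp(x + z))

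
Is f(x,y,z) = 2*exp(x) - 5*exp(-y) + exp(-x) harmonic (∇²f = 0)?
No, ∇²f = 2*exp(x) - 5*exp(-y) + exp(-x)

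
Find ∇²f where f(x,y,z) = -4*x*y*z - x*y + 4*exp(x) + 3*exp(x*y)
3*x**2*exp(x*y) + 3*y**2*exp(x*y) + 4*exp(x)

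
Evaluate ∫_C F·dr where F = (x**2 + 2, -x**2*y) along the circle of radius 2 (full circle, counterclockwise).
0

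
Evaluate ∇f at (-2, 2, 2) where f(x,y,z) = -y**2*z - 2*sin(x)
(-2*cos(2), -8, -4)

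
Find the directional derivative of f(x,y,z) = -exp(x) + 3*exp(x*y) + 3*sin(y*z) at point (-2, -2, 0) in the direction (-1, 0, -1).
sqrt(2)*(1 + 6*exp(2) + 6*exp(6))*exp(-2)/2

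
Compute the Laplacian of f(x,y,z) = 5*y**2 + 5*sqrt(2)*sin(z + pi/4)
-5*sqrt(2)*sin(z + pi/4) + 10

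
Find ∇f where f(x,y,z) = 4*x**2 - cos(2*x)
(8*x + 2*sin(2*x), 0, 0)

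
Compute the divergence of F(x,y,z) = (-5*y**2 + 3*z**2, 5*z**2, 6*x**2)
0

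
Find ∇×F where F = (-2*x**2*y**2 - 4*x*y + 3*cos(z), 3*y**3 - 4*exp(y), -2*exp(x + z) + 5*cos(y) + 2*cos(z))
(-5*sin(y), 2*exp(x + z) - 3*sin(z), 4*x*(x*y + 1))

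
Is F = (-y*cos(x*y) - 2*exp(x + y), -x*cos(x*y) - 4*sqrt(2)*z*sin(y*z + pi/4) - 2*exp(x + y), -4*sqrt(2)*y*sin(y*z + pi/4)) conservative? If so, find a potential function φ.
Yes, F is conservative. φ = -2*exp(x + y) - sin(x*y) + 4*sqrt(2)*cos(y*z + pi/4)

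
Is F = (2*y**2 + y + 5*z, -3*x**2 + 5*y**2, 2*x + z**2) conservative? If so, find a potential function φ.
No, ∇×F = (0, 3, -6*x - 4*y - 1) ≠ 0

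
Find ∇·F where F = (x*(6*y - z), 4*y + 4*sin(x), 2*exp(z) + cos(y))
6*y - z + 2*exp(z) + 4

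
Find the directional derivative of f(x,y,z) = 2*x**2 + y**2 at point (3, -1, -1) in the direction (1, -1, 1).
14*sqrt(3)/3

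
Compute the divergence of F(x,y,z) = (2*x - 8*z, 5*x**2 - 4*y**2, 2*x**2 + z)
3 - 8*y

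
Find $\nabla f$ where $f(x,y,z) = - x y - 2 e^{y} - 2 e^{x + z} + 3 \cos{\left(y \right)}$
(-y - 2*exp(x + z), -x - 2*exp(y) - 3*sin(y), -2*exp(x + z))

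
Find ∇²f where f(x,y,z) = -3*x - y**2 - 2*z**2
-6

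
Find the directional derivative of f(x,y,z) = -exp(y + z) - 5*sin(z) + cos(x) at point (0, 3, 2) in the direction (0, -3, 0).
exp(5)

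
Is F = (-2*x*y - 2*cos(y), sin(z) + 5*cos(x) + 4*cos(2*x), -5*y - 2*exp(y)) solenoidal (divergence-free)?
No, ∇·F = -2*y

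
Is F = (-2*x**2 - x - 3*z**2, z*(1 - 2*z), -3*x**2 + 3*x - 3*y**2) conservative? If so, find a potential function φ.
No, ∇×F = (-6*y + 4*z - 1, 6*x - 6*z - 3, 0) ≠ 0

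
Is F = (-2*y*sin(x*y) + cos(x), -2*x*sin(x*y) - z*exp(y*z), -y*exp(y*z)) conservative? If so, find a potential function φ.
Yes, F is conservative. φ = -exp(y*z) + sin(x) + 2*cos(x*y)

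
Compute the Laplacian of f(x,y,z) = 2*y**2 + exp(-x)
4 + exp(-x)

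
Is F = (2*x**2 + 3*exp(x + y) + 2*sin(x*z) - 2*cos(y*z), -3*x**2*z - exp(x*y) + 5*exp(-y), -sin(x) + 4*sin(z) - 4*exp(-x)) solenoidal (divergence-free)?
No, ∇·F = -x*exp(x*y) + 4*x + 2*z*cos(x*z) + 3*exp(x + y) + 4*cos(z) - 5*exp(-y)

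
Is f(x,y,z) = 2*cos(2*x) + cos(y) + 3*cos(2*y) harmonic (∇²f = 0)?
No, ∇²f = -8*cos(2*x) - cos(y) - 12*cos(2*y)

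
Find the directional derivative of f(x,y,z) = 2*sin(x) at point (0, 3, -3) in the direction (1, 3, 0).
sqrt(10)/5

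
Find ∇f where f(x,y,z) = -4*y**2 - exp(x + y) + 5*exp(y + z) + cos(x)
(-exp(x + y) - sin(x), -8*y - exp(x + y) + 5*exp(y + z), 5*exp(y + z))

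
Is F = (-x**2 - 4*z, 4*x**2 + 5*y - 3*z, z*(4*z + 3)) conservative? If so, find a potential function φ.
No, ∇×F = (3, -4, 8*x) ≠ 0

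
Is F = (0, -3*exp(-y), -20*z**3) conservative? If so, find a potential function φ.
Yes, F is conservative. φ = -5*z**4 + 3*exp(-y)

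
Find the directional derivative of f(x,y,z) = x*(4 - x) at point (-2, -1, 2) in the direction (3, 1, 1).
24*sqrt(11)/11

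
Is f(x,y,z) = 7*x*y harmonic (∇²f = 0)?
Yes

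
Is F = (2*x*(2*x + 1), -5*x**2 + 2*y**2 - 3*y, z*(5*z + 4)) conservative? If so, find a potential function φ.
No, ∇×F = (0, 0, -10*x) ≠ 0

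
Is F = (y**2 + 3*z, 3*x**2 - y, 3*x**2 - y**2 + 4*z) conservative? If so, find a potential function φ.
No, ∇×F = (-2*y, 3 - 6*x, 6*x - 2*y) ≠ 0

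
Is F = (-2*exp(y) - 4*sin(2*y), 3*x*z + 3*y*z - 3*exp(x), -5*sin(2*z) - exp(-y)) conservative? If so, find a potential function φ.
No, ∇×F = (-3*x - 3*y + exp(-y), 0, 3*z - 3*exp(x) + 2*exp(y) + 8*cos(2*y)) ≠ 0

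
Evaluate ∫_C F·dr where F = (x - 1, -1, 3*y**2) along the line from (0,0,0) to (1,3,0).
-7/2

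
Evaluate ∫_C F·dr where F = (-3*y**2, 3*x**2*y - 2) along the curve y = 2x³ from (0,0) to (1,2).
-17/14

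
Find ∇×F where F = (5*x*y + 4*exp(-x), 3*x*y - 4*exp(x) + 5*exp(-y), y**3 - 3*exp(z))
(3*y**2, 0, -5*x + 3*y - 4*exp(x))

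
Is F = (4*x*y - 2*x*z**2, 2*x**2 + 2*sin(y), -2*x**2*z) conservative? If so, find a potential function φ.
Yes, F is conservative. φ = 2*x**2*y - x**2*z**2 - 2*cos(y)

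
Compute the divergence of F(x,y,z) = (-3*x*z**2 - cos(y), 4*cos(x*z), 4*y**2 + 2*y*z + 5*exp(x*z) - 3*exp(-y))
5*x*exp(x*z) + 2*y - 3*z**2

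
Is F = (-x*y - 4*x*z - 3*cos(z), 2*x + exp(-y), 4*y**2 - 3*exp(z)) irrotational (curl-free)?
No, ∇×F = (8*y, -4*x + 3*sin(z), x + 2)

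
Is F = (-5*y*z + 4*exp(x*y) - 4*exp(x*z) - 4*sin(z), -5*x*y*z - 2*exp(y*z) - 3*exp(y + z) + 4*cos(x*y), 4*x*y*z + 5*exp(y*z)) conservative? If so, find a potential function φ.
No, ∇×F = (5*x*y + 4*x*z + 2*y*exp(y*z) + 5*z*exp(y*z) + 3*exp(y + z), -4*x*exp(x*z) - 4*y*z - 5*y - 4*cos(z), -4*x*exp(x*y) - 5*y*z - 4*y*sin(x*y) + 5*z) ≠ 0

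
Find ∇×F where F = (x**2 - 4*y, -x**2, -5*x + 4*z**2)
(0, 5, 4 - 2*x)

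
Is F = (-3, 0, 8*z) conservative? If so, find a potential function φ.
Yes, F is conservative. φ = -3*x + 4*z**2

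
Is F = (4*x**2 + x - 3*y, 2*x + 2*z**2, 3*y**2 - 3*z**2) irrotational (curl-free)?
No, ∇×F = (6*y - 4*z, 0, 5)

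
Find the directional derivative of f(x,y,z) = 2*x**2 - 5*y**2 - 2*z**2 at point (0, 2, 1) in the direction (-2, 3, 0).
-60*sqrt(13)/13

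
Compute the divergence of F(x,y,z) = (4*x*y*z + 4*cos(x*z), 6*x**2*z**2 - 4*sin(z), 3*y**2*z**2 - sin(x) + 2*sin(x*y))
2*z*(3*y**2 + 2*y - 2*sin(x*z))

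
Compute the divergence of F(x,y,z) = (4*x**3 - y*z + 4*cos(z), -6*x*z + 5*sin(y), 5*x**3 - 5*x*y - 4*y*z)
12*x**2 - 4*y + 5*cos(y)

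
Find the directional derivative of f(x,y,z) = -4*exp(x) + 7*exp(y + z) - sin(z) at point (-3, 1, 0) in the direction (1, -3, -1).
sqrt(11)*(-28*exp(4) - 4 + exp(3))*exp(-3)/11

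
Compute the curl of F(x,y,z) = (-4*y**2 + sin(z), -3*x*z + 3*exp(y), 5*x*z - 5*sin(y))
(3*x - 5*cos(y), -5*z + cos(z), 8*y - 3*z)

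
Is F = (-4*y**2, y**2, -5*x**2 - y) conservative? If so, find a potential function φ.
No, ∇×F = (-1, 10*x, 8*y) ≠ 0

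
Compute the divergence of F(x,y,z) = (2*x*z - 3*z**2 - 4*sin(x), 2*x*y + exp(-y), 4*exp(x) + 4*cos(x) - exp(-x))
2*x + 2*z - 4*cos(x) - exp(-y)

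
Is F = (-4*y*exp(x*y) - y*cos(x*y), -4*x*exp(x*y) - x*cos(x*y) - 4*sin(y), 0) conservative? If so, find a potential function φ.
Yes, F is conservative. φ = -4*exp(x*y) - sin(x*y) + 4*cos(y)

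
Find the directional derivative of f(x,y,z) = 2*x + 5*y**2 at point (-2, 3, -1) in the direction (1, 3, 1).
92*sqrt(11)/11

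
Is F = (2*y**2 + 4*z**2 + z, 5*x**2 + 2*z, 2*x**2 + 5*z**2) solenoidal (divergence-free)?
No, ∇·F = 10*z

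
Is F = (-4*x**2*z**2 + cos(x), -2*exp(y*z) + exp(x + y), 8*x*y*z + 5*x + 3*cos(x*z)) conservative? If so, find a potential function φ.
No, ∇×F = (8*x*z + 2*y*exp(y*z), -8*x**2*z - 8*y*z + 3*z*sin(x*z) - 5, exp(x + y)) ≠ 0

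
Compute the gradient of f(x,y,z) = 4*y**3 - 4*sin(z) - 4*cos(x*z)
(4*z*sin(x*z), 12*y**2, 4*x*sin(x*z) - 4*cos(z))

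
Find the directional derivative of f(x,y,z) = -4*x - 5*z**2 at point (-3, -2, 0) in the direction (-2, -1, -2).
8/3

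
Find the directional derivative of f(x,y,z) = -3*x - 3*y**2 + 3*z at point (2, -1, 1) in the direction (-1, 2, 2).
7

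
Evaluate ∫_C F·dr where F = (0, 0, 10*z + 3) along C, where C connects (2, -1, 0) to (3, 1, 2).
26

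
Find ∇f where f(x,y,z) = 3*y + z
(0, 3, 1)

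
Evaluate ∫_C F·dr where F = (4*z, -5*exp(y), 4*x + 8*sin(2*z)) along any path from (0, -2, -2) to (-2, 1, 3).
-24 - 5*E - 4*cos(6) + 4*cos(4) + 5*exp(-2)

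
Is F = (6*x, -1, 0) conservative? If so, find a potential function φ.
Yes, F is conservative. φ = 3*x**2 - y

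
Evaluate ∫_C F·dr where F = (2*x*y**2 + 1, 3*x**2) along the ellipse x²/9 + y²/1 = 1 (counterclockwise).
0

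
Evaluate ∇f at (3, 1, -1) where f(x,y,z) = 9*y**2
(0, 18, 0)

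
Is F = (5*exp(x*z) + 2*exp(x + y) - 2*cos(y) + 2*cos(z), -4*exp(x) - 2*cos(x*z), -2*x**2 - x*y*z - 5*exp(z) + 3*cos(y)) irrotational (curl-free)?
No, ∇×F = (-x*z - 2*x*sin(x*z) - 3*sin(y), 5*x*exp(x*z) + 4*x + y*z - 2*sin(z), 2*z*sin(x*z) - 4*exp(x) - 2*exp(x + y) - 2*sin(y))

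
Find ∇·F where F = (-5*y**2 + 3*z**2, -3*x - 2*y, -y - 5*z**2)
-10*z - 2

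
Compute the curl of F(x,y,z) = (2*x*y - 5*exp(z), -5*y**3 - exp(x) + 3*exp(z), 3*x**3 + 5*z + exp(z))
(-3*exp(z), -9*x**2 - 5*exp(z), -2*x - exp(x))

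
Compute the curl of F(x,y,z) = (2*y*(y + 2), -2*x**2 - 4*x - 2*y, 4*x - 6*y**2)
(-12*y, -4, -4*x - 4*y - 8)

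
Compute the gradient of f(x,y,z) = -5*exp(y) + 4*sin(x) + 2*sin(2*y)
(4*cos(x), -5*exp(y) + 4*cos(2*y), 0)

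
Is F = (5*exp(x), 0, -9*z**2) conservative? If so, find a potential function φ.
Yes, F is conservative. φ = -3*z**3 + 5*exp(x)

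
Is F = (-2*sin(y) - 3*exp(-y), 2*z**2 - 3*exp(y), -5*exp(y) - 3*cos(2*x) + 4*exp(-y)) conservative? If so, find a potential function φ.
No, ∇×F = (-4*z - sinh(y) - 9*cosh(y), -6*sin(2*x), 2*cos(y) - 3*exp(-y)) ≠ 0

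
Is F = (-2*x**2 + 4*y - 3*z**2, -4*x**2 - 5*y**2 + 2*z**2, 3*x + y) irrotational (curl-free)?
No, ∇×F = (1 - 4*z, -6*z - 3, -8*x - 4)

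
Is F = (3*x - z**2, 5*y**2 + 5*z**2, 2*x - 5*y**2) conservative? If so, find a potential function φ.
No, ∇×F = (-10*y - 10*z, -2*z - 2, 0) ≠ 0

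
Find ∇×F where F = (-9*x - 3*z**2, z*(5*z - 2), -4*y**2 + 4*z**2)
(-8*y - 10*z + 2, -6*z, 0)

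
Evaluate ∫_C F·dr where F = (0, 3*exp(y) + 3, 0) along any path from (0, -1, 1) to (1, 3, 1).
-3*exp(-1) + 12 + 3*exp(3)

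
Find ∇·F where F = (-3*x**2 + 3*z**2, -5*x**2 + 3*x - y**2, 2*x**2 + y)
-6*x - 2*y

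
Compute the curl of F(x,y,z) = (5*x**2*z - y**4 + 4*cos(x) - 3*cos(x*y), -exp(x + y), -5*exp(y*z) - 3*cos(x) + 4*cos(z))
(-5*z*exp(y*z), 5*x**2 - 3*sin(x), -3*x*sin(x*y) + 4*y**3 - exp(x + y))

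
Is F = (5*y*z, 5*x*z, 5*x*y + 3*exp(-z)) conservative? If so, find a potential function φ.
Yes, F is conservative. φ = 5*x*y*z - 3*exp(-z)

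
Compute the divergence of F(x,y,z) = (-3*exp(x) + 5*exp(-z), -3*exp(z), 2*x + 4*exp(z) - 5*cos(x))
-3*exp(x) + 4*exp(z)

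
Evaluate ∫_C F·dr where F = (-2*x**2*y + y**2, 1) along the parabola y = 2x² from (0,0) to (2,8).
8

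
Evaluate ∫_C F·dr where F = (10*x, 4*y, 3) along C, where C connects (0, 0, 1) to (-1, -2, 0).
10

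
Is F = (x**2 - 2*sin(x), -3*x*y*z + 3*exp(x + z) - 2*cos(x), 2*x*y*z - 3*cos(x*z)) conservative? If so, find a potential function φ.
No, ∇×F = (3*x*y + 2*x*z - 3*exp(x + z), -z*(2*y + 3*sin(x*z)), -3*y*z + 3*exp(x + z) + 2*sin(x)) ≠ 0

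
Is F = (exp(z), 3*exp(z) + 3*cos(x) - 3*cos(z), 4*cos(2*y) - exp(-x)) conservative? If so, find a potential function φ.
No, ∇×F = (-3*exp(z) - 8*sin(2*y) - 3*sin(z), exp(z) - exp(-x), -3*sin(x)) ≠ 0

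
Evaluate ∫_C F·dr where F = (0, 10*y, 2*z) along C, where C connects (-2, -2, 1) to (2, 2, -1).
0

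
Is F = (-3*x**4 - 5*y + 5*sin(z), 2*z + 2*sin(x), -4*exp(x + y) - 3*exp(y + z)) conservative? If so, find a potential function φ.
No, ∇×F = (-4*exp(x + y) - 3*exp(y + z) - 2, 4*exp(x + y) + 5*cos(z), 2*cos(x) + 5) ≠ 0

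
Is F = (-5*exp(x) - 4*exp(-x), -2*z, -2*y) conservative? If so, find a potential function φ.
Yes, F is conservative. φ = -2*y*z - 5*exp(x) + 4*exp(-x)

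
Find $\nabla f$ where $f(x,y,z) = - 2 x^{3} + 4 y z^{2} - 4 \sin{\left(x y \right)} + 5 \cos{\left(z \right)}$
(-6*x**2 - 4*y*cos(x*y), -4*x*cos(x*y) + 4*z**2, 8*y*z - 5*sin(z))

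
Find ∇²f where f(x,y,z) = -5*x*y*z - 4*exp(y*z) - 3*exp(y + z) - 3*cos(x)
-4*y**2*exp(y*z) - 4*z**2*exp(y*z) - 6*exp(y + z) + 3*cos(x)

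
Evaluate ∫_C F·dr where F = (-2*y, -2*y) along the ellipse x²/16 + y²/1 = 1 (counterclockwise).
8*pi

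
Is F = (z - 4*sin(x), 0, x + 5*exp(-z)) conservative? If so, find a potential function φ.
Yes, F is conservative. φ = x*z + 4*cos(x) - 5*exp(-z)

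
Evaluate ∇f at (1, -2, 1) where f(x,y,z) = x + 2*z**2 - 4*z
(1, 0, 0)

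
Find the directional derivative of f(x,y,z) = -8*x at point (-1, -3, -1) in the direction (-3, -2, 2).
24*sqrt(17)/17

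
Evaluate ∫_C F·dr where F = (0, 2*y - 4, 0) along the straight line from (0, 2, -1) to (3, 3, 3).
1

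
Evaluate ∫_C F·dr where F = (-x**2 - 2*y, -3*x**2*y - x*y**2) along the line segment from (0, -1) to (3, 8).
-894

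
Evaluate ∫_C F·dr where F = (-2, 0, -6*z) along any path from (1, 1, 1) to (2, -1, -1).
-2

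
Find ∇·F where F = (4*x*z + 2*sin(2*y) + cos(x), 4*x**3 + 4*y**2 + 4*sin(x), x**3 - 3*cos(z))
8*y + 4*z - sin(x) + 3*sin(z)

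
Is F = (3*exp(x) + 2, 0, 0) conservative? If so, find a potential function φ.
Yes, F is conservative. φ = 2*x + 3*exp(x)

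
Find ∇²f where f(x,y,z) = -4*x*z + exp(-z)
exp(-z)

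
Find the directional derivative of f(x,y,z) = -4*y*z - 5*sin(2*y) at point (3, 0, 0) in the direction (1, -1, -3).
10*sqrt(11)/11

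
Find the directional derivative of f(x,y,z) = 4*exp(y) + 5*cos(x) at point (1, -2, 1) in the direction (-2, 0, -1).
2*sqrt(5)*sin(1)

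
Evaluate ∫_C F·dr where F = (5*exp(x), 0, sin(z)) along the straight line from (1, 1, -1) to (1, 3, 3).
cos(1) - cos(3)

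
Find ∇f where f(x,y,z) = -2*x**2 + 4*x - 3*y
(4 - 4*x, -3, 0)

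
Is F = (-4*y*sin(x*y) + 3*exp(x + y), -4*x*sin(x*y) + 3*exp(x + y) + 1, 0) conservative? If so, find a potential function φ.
Yes, F is conservative. φ = y + 3*exp(x + y) + 4*cos(x*y)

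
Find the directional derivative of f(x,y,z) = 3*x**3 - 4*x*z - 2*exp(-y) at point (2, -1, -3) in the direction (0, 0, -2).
8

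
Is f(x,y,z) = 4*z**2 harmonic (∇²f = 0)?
No, ∇²f = 8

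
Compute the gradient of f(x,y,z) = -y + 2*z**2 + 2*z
(0, -1, 4*z + 2)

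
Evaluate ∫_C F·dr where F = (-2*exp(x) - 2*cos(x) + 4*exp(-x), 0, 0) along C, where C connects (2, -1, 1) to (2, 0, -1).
0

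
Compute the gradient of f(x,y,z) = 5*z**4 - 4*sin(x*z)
(-4*z*cos(x*z), 0, -4*x*cos(x*z) + 20*z**3)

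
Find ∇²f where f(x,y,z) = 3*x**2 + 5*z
6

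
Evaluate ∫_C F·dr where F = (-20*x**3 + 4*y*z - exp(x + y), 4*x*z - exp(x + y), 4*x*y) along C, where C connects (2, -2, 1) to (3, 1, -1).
-320 - exp(4)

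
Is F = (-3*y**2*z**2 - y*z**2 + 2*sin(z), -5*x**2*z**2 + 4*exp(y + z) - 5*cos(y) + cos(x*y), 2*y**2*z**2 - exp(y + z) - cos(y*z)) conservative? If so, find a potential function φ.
No, ∇×F = (10*x**2*z + 4*y*z**2 + z*sin(y*z) - 5*exp(y + z), -6*y**2*z - 2*y*z + 2*cos(z), -10*x*z**2 + 6*y*z**2 - y*sin(x*y) + z**2) ≠ 0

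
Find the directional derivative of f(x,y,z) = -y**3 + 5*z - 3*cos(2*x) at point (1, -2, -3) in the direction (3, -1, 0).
3*sqrt(10)*(2 + 3*sin(2))/5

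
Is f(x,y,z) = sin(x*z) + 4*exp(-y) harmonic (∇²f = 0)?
No, ∇²f = (-(x**2 + z**2)*exp(y)*sin(x*z) + 4)*exp(-y)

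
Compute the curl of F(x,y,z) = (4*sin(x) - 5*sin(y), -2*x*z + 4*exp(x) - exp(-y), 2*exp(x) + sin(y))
(2*x + cos(y), -2*exp(x), -2*z + 4*exp(x) + 5*cos(y))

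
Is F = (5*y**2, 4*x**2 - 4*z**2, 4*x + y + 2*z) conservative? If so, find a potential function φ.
No, ∇×F = (8*z + 1, -4, 8*x - 10*y) ≠ 0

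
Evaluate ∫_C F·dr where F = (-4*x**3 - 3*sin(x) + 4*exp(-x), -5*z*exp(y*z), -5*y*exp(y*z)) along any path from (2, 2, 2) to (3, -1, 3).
-65 + 3*cos(3) - 9*exp(-3) + 4*exp(-2) - 3*cos(2) + 5*exp(4)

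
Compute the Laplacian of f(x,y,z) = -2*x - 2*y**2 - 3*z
-4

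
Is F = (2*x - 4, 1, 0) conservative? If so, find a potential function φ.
Yes, F is conservative. φ = x**2 - 4*x + y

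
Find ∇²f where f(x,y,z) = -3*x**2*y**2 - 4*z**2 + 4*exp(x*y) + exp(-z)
((x**2*(4*exp(x*y) - 6) + y**2*(4*exp(x*y) - 6) - 8)*exp(z) + 1)*exp(-z)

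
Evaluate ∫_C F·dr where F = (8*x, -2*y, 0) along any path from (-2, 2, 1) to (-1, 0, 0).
-8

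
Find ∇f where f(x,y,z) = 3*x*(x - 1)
(6*x - 3, 0, 0)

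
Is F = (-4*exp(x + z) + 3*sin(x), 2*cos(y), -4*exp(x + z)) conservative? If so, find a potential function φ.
Yes, F is conservative. φ = -4*exp(x + z) + 2*sin(y) - 3*cos(x)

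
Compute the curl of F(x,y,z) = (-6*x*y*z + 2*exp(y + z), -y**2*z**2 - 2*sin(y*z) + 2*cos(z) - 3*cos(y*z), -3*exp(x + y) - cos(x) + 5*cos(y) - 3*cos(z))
(2*y**2*z - 3*y*sin(y*z) + 2*y*cos(y*z) - 3*exp(x + y) - 5*sin(y) + 2*sin(z), -6*x*y + 3*exp(x + y) + 2*exp(y + z) - sin(x), 6*x*z - 2*exp(y + z))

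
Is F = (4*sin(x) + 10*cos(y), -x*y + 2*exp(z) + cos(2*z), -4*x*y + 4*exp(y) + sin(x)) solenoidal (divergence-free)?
No, ∇·F = -x + 4*cos(x)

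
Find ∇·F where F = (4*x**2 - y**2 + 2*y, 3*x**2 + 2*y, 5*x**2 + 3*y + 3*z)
8*x + 5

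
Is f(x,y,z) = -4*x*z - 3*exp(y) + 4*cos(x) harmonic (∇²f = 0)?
No, ∇²f = -3*exp(y) - 4*cos(x)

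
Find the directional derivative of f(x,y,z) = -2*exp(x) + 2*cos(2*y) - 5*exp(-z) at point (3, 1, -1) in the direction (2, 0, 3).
sqrt(13)*E*(15 - 4*exp(2))/13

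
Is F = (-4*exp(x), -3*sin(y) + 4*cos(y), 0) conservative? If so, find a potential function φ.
Yes, F is conservative. φ = -4*exp(x) + 4*sin(y) + 3*cos(y)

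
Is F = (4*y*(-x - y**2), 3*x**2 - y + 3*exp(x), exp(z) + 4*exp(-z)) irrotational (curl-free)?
No, ∇×F = (0, 0, 10*x + 12*y**2 + 3*exp(x))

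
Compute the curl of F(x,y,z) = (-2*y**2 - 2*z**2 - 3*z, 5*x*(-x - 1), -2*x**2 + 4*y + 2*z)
(4, 4*x - 4*z - 3, -10*x + 4*y - 5)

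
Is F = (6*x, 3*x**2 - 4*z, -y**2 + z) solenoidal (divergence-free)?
No, ∇·F = 7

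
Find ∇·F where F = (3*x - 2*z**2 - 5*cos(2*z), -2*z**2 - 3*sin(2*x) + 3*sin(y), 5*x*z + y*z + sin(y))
5*x + y + 3*cos(y) + 3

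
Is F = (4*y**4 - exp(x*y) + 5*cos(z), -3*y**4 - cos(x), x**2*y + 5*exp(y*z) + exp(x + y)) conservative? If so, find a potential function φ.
No, ∇×F = (x**2 + 5*z*exp(y*z) + exp(x + y), -2*x*y - exp(x + y) - 5*sin(z), x*exp(x*y) - 16*y**3 + sin(x)) ≠ 0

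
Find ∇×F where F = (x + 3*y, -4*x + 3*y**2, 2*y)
(2, 0, -7)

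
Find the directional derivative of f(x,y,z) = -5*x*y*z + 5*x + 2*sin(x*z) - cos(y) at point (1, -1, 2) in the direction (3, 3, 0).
sqrt(2)*(4*cos(2) - sin(1) + 5)/2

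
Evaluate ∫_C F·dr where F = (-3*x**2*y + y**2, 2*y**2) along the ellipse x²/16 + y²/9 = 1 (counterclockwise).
144*pi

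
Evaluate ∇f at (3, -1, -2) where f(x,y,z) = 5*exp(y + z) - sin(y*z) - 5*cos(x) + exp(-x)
(-exp(-3) + 5*sin(3), 2*cos(2) + 5*exp(-3), cos(2) + 5*exp(-3))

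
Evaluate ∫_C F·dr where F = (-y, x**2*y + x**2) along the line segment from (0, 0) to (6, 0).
0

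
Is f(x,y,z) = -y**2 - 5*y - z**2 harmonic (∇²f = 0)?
No, ∇²f = -4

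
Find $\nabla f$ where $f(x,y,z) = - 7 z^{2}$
(0, 0, -14*z)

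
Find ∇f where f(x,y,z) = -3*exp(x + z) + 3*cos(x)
(-3*exp(x + z) - 3*sin(x), 0, -3*exp(x + z))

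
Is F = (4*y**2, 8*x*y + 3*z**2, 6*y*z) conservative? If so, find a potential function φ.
Yes, F is conservative. φ = y*(4*x*y + 3*z**2)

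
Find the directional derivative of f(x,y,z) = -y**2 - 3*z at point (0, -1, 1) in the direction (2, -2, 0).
-sqrt(2)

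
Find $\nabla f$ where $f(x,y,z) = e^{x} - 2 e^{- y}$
(exp(x), 2*exp(-y), 0)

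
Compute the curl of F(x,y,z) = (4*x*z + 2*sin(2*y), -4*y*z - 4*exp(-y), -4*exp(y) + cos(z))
(4*y - 4*exp(y), 4*x, -4*cos(2*y))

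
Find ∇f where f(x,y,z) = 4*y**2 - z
(0, 8*y, -1)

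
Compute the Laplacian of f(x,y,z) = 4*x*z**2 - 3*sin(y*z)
8*x + 3*y**2*sin(y*z) + 3*z**2*sin(y*z)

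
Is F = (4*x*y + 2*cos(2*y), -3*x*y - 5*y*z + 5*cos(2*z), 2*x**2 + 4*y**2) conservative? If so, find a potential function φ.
No, ∇×F = (13*y + 10*sin(2*z), -4*x, -4*x - 3*y + 4*sin(2*y)) ≠ 0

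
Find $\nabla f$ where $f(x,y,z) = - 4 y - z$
(0, -4, -1)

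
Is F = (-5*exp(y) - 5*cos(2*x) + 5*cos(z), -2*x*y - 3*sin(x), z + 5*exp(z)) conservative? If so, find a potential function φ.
No, ∇×F = (0, -5*sin(z), -2*y + 5*exp(y) - 3*cos(x)) ≠ 0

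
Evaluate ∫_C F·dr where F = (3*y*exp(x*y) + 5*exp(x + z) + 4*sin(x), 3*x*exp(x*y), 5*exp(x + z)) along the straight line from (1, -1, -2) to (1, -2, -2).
3*(1 - E)*exp(-2)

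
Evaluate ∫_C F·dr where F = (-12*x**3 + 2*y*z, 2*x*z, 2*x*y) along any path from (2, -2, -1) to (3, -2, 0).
-203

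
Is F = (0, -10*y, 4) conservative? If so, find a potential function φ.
Yes, F is conservative. φ = -5*y**2 + 4*z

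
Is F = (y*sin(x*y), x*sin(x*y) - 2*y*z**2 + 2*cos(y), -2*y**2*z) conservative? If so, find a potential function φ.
Yes, F is conservative. φ = -y**2*z**2 + 2*sin(y) - cos(x*y)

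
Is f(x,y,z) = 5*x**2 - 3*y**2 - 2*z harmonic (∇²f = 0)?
No, ∇²f = 4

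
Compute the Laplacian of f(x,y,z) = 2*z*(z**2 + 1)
12*z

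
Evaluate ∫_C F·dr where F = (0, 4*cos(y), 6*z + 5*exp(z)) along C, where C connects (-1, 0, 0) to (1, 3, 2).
4*sin(3) + 7 + 5*exp(2)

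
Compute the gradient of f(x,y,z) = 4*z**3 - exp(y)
(0, -exp(y), 12*z**2)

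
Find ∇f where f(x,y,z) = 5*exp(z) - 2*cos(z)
(0, 0, 5*exp(z) + 2*sin(z))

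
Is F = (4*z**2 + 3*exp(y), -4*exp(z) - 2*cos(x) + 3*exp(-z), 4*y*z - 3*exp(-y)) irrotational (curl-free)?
No, ∇×F = (4*z + 4*exp(z) + 3*exp(-z) + 3*exp(-y), 8*z, -3*exp(y) + 2*sin(x))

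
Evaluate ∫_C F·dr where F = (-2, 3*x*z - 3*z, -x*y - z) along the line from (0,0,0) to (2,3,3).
-10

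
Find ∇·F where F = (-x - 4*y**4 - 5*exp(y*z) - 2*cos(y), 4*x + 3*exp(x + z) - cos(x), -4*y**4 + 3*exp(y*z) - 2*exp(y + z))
3*y*exp(y*z) - 2*exp(y + z) - 1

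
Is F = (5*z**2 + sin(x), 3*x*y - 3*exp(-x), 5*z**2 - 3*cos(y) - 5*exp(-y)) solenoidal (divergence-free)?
No, ∇·F = 3*x + 10*z + cos(x)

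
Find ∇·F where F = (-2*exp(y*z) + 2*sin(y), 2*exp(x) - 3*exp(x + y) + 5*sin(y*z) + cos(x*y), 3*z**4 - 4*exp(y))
-x*sin(x*y) + 12*z**3 + 5*z*cos(y*z) - 3*exp(x + y)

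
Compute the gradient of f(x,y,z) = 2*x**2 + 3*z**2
(4*x, 0, 6*z)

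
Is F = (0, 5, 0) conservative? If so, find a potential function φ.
Yes, F is conservative. φ = 5*y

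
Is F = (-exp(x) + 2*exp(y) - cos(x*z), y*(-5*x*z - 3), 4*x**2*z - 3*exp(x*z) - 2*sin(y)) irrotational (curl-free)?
No, ∇×F = (5*x*y - 2*cos(y), -8*x*z + x*sin(x*z) + 3*z*exp(x*z), -5*y*z - 2*exp(y))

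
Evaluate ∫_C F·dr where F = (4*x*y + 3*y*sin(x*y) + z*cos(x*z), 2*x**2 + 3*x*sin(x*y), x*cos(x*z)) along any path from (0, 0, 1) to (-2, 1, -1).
sin(2) - 3*cos(2) + 11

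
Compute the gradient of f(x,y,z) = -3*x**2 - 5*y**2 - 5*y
(-6*x, -10*y - 5, 0)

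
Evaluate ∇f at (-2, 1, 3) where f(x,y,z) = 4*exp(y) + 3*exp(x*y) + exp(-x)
((3 - exp(4))*exp(-2), 2*(-3 + 2*exp(3))*exp(-2), 0)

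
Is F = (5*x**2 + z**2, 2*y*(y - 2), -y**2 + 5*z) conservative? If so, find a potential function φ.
No, ∇×F = (-2*y, 2*z, 0) ≠ 0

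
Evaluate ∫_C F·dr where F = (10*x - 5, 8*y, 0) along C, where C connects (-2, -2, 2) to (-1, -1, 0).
-32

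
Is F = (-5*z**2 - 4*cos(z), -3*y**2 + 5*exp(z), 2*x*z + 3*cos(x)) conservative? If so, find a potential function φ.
No, ∇×F = (-5*exp(z), -12*z + 3*sin(x) + 4*sin(z), 0) ≠ 0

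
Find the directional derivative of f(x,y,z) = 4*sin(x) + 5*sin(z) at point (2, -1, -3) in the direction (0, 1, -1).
-5*sqrt(2)*cos(3)/2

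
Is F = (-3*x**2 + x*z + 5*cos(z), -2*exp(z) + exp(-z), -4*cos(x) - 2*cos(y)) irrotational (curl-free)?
No, ∇×F = (2*exp(z) + 2*sin(y) + exp(-z), x - 4*sin(x) - 5*sin(z), 0)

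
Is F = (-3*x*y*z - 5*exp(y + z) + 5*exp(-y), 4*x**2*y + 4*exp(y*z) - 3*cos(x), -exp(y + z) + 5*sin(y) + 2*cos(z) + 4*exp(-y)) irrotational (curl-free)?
No, ∇×F = (-4*y*exp(y*z) - exp(y + z) + 5*cos(y) - 4*exp(-y), -3*x*y - 5*exp(y + z), 8*x*y + 3*x*z + 5*exp(y + z) + 3*sin(x) + 5*exp(-y))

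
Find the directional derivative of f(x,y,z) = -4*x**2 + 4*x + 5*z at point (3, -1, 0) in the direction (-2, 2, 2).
25*sqrt(3)/3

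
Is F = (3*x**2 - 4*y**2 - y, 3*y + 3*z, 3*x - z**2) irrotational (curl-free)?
No, ∇×F = (-3, -3, 8*y + 1)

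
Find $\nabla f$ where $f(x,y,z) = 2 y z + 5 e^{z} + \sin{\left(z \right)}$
(0, 2*z, 2*y + 5*exp(z) + cos(z))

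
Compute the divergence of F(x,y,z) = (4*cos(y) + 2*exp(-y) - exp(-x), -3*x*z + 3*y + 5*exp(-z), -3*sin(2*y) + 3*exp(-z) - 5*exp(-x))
3 - 3*exp(-z) + exp(-x)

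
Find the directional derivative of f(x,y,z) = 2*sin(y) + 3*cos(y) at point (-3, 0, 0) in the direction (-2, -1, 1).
-sqrt(6)/3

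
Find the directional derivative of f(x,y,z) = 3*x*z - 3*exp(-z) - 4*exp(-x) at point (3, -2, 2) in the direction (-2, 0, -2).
sqrt(2)*(-15*exp(3) - 3*E - 4)*exp(-3)/2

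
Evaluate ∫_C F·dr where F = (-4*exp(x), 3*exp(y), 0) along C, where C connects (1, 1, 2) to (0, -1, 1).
-4 + 3*exp(-1) + E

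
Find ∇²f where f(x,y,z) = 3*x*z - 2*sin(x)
2*sin(x)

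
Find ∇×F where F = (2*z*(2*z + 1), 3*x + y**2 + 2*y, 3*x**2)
(0, -6*x + 8*z + 2, 3)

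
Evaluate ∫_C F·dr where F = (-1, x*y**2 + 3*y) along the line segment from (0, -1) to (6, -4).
-69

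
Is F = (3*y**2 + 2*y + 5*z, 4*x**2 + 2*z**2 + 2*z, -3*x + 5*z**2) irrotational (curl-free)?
No, ∇×F = (-4*z - 2, 8, 8*x - 6*y - 2)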